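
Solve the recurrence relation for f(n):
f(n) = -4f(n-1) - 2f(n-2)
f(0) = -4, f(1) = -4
Characteristic equation: x² + 4x + 2 = 0.
Discriminant Δ = (-4)² + 4·(-2) = 8.
Roots r₁,₂ = (-4 ± √8)/2, so r₁ = -2 + \sqrt{2}, r₂ = -2 - \sqrt{2}.
General solution: f(n) = A·r₁^n + B·r₂^n.
From the initial conditions, A + B = -4 and r₁A + r₂B = -4.
Since r₁ - r₂ = √8: A = (-4 - (-4)r₂)/√8 = - 3 \sqrt{2} - 2, and B = -4 - A = -2 + 3 \sqrt{2}.
So f(n) = \left(- 3 \sqrt{2} - 2\right)\left(-2 + \sqrt{2}\right)^n + \left(-2 + 3 \sqrt{2}\right)\left(-2 - \sqrt{2}\right)^n.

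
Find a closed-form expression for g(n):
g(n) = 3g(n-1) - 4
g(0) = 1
First-order linear non-homogeneous.
Homogeneous solution: g_h(n) = A·(3)^n.
Try constant particular solution g_p = K: K = 3K - 4 ⇒ K = 2.
General: g(n) = A·(3)^n + 2.
Apply g(0) = 1: A + 2 = 1 ⇒ A = -1.
So g(n) = 2 - 3^{n}.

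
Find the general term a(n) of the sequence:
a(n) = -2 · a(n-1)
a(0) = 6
Pure geometric recurrence with ratio -2.
By induction a(n) = a(0) · (-2)^n = 6 \left(-2\right)^{n}.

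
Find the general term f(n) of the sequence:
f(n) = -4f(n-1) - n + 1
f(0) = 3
First-order linear with linear forcing.
Homogeneous solution: f_h(n) = A·(-4)^n.
Try particular f_p(n) = pn + q. Substituting:
  pn + q = -4(p(n-1) + q) - n + 1.
Matching the n-coefficient: p = -4p - 1 ⇒ p = - \frac{1}{5}.
Matching constants: q = 4p - 4q + 1 ⇒ q = \frac{1}{25}.
General: f(n) = A·(-4)^n - \frac{n}{5} + \frac{1}{25}.
Apply f(0) = 3: A + \frac{1}{25} = 3 ⇒ A = \frac{74}{25}.
So f(n) = \frac{74 \left(-4\right)^{n}}{25} - \frac{n}{5} + \frac{1}{25}.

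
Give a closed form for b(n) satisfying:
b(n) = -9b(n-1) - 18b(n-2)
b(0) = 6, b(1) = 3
Characteristic equation: x² + 9x + 18 = 0, which factors as (x - (-3))(x - (-6)) = 0.
Roots r₁ = -3, r₂ = -6 (distinct).
General solution: b(n) = A·(-3)^n + B·(-6)^n.
From b(0) = 6: A + B = 6.
From b(1) = 3: -3A - 6B = 3.
Solving: A = 13, B = -7.
So b(n) = 13 \left(-3\right)^{n} - 7 \left(-6\right)^{n}.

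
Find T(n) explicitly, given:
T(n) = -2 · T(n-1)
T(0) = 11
Pure geometric recurrence with ratio -2.
By induction T(n) = T(0) · (-2)^n = 11 \left(-2\right)^{n}.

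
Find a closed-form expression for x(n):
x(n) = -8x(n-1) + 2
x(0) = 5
First-order linear non-homogeneous.
Homogeneous solution: x_h(n) = A·(-8)^n.
Try constant particular solution x_p = K: K = -8K + 2 ⇒ K = \frac{2}{9}.
General: x(n) = A·(-8)^n + \frac{2}{9}.
Apply x(0) = 5: A + \frac{2}{9} = 5 ⇒ A = \frac{43}{9}.
So x(n) = \frac{43 \left(-8\right)^{n}}{9} + \frac{2}{9}.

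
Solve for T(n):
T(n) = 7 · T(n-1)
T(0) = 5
Pure geometric recurrence with ratio 7.
By induction T(n) = T(0) · (7)^n = 5 \cdot 7^{n}.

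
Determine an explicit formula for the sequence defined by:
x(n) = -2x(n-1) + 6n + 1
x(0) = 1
First-order linear with linear forcing.
Homogeneous solution: x_h(n) = A·(-2)^n.
Try particular x_p(n) = pn + q. Substituting:
  pn + q = -2(p(n-1) + q) + 6n + 1.
Matching the n-coefficient: p = -2p + 6 ⇒ p = 2.
Matching constants: q = 2p - 2q + 1 ⇒ q = \frac{5}{3}.
General: x(n) = A·(-2)^n + 2 n + \frac{5}{3}.
Apply x(0) = 1: A + \frac{5}{3} = 1 ⇒ A = - \frac{2}{3}.
So x(n) = - \frac{2 \left(-2\right)^{n}}{3} + 2 n + \frac{5}{3}.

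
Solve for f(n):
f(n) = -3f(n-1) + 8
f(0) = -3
First-order linear non-homogeneous.
Homogeneous solution: f_h(n) = A·(-3)^n.
Try constant particular solution f_p = K: K = -3K + 8 ⇒ K = 2.
General: f(n) = A·(-3)^n + 2.
Apply f(0) = -3: A + 2 = -3 ⇒ A = -5.
So f(n) = 2 - 5 \left(-3\right)^{n}.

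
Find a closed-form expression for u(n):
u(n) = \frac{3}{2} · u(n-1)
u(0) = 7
Pure geometric recurrence with ratio \frac{3}{2}.
By induction u(n) = u(0) · (\frac{3}{2})^n = 7 \left(\frac{3}{2}\right)^{n}.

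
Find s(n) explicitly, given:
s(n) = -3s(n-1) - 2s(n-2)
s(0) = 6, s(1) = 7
Characteristic equation: x² + 3x + 2 = 0, which factors as (x - (-2))(x - (-1)) = 0.
Roots r₁ = -2, r₂ = -1 (distinct).
General solution: s(n) = A·(-2)^n + B·(-1)^n.
From s(0) = 6: A + B = 6.
From s(1) = 7: -2A - B = 7.
Solving: A = -13, B = 19.
So s(n) = 19 \left(-1\right)^{n} - 13 \left(-2\right)^{n}.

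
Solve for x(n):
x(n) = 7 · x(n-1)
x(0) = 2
Pure geometric recurrence with ratio 7.
By induction x(n) = x(0) · (7)^n = 2 \cdot 7^{n}.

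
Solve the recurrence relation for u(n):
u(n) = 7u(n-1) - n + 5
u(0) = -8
First-order linear with linear forcing.
Homogeneous solution: u_h(n) = A·(7)^n.
Try particular u_p(n) = pn + q. Substituting:
  pn + q = 7(p(n-1) + q) - n + 5.
Matching the n-coefficient: p = 7p - 1 ⇒ p = \frac{1}{6}.
Matching constants: q = -7p + 7q + 5 ⇒ q = - \frac{23}{36}.
General: u(n) = A·(7)^n + \frac{n}{6} - \frac{23}{36}.
Apply u(0) = -8: A - \frac{23}{36} = -8 ⇒ A = - \frac{265}{36}.
So u(n) = - \frac{265 \cdot 7^{n}}{36} + \frac{n}{6} - \frac{23}{36}.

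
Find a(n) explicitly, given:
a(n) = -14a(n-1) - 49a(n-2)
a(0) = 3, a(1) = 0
Characteristic equation: x² + 14x + 49 = 0, which is (x - (-7))².
Repeated root r = -7.
General solution: a(n) = (A + Bn)·(-7)^n.
From a(0) = 3: A = 3.
From a(1) = 0: (A + B)·(-7) = 0 ⇒ B = -3.
So a(n) = \left(3 - 3 n\right) \cdot (-7)^n.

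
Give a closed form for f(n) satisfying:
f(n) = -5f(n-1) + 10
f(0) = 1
First-order linear non-homogeneous.
Homogeneous solution: f_h(n) = A·(-5)^n.
Try constant particular solution f_p = K: K = -5K + 10 ⇒ K = \frac{5}{3}.
General: f(n) = A·(-5)^n + \frac{5}{3}.
Apply f(0) = 1: A + \frac{5}{3} = 1 ⇒ A = - \frac{2}{3}.
So f(n) = \frac{5}{3} - \frac{2 \left(-5\right)^{n}}{3}.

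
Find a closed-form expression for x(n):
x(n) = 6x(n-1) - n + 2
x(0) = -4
First-order linear with linear forcing.
Homogeneous solution: x_h(n) = A·(6)^n.
Try particular x_p(n) = pn + q. Substituting:
  pn + q = 6(p(n-1) + q) - n + 2.
Matching the n-coefficient: p = 6p - 1 ⇒ p = \frac{1}{5}.
Matching constants: q = -6p + 6q + 2 ⇒ q = - \frac{4}{25}.
General: x(n) = A·(6)^n + \frac{n}{5} - \frac{4}{25}.
Apply x(0) = -4: A - \frac{4}{25} = -4 ⇒ A = - \frac{96}{25}.
So x(n) = - \frac{96 \cdot 6^{n}}{25} + \frac{n}{5} - \frac{4}{25}.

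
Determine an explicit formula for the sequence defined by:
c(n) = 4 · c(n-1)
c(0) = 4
Pure geometric recurrence with ratio 4.
By induction c(n) = c(0) · (4)^n = 4 \cdot 4^{n}.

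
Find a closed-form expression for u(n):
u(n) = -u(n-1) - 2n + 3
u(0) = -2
First-order linear with linear forcing.
Homogeneous solution: u_h(n) = A·(-1)^n.
Try particular u_p(n) = pn + q. Substituting:
  pn + q = -(p(n-1) + q) - 2n + 3.
Matching the n-coefficient: p = -p - 2 ⇒ p = -1.
Matching constants: q = p - q + 3 ⇒ q = 1.
General: u(n) = A·(-1)^n - n + 1.
Apply u(0) = -2: A + 1 = -2 ⇒ A = -3.
So u(n) = - 3 \left(-1\right)^{n} - n + 1.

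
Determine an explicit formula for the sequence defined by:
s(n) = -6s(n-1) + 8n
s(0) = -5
First-order linear with linear forcing.
Homogeneous solution: s_h(n) = A·(-6)^n.
Try particular s_p(n) = pn + q. Substituting:
  pn + q = -6(p(n-1) + q) + 8n.
Matching the n-coefficient: p = -6p + 8 ⇒ p = \frac{8}{7}.
Matching constants: q = 6p - 6q ⇒ q = \frac{48}{49}.
General: s(n) = A·(-6)^n + \frac{8 n}{7} + \frac{48}{49}.
Apply s(0) = -5: A + \frac{48}{49} = -5 ⇒ A = - \frac{293}{49}.
So s(n) = - \frac{293 \left(-6\right)^{n}}{49} + \frac{8 n}{7} + \frac{48}{49}.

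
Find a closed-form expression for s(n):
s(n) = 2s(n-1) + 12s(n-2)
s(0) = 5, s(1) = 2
Characteristic equation: x² - 2x - 12 = 0.
Discriminant Δ = (2)² + 4·(12) = 52.
Roots r₁,₂ = (2 ± √52)/2, so r₁ = 1 + \sqrt{13}, r₂ = 1 - \sqrt{13}.
General solution: s(n) = A·r₁^n + B·r₂^n.
From the initial conditions, A + B = 5 and r₁A + r₂B = 2.
Since r₁ - r₂ = √52: A = (2 - (5)r₂)/√52 = \frac{5}{2} - \frac{3 \sqrt{13}}{26}, and B = 5 - A = \frac{3 \sqrt{13}}{26} + \frac{5}{2}.
So s(n) = \left(\frac{5}{2} - \frac{3 \sqrt{13}}{26}\right)\left(1 + \sqrt{13}\right)^n + \left(\frac{3 \sqrt{13}}{26} + \frac{5}{2}\right)\left(1 - \sqrt{13}\right)^n.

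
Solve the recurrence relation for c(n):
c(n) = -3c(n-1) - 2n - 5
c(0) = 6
First-order linear with linear forcing.
Homogeneous solution: c_h(n) = A·(-3)^n.
Try particular c_p(n) = pn + q. Substituting:
  pn + q = -3(p(n-1) + q) - 2n - 5.
Matching the n-coefficient: p = -3p - 2 ⇒ p = - \frac{1}{2}.
Matching constants: q = 3p - 3q - 5 ⇒ q = - \frac{13}{8}.
General: c(n) = A·(-3)^n - \frac{n}{2} - \frac{13}{8}.
Apply c(0) = 6: A - \frac{13}{8} = 6 ⇒ A = \frac{61}{8}.
So c(n) = \frac{61 \left(-3\right)^{n}}{8} - \frac{n}{2} - \frac{13}{8}.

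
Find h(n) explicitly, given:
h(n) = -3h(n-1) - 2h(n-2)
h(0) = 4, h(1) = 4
Characteristic equation: x² + 3x + 2 = 0, which factors as (x - (-1))(x - (-2)) = 0.
Roots r₁ = -1, r₂ = -2 (distinct).
General solution: h(n) = A·(-1)^n + B·(-2)^n.
From h(0) = 4: A + B = 4.
From h(1) = 4: -A - 2B = 4.
Solving: A = 12, B = -8.
So h(n) = 12 \left(-1\right)^{n} - 8 \left(-2\right)^{n}.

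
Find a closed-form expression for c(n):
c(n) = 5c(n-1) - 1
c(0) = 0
First-order linear non-homogeneous.
Homogeneous solution: c_h(n) = A·(5)^n.
Try constant particular solution c_p = K: K = 5K - 1 ⇒ K = \frac{1}{4}.
General: c(n) = A·(5)^n + \frac{1}{4}.
Apply c(0) = 0: A + \frac{1}{4} = 0 ⇒ A = - \frac{1}{4}.
So c(n) = \frac{1}{4} - \frac{5^{n}}{4}.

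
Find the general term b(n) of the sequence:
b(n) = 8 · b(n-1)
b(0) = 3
Pure geometric recurrence with ratio 8.
By induction b(n) = b(0) · (8)^n = 3 \cdot 8^{n}.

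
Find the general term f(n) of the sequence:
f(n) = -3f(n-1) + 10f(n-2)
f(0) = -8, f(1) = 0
Characteristic equation: x² + 3x - 10 = 0, which factors as (x - (-5))(x - (2)) = 0.
Roots r₁ = -5, r₂ = 2 (distinct).
General solution: f(n) = A·(-5)^n + B·(2)^n.
From f(0) = -8: A + B = -8.
From f(1) = 0: -5A + 2B = 0.
Solving: A = - \frac{16}{7}, B = - \frac{40}{7}.
So f(n) = - \frac{16 \left(-5\right)^{n}}{7} - \frac{40 \cdot 2^{n}}{7}.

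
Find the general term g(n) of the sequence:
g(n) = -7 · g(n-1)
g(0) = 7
Pure geometric recurrence with ratio -7.
By induction g(n) = g(0) · (-7)^n = 7 \left(-7\right)^{n}.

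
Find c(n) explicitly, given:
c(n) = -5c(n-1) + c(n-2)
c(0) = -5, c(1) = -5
Characteristic equation: x² + 5x - 1 = 0.
Discriminant Δ = (-5)² + 4·(1) = 29.
Roots r₁,₂ = (-5 ± √29)/2, so r₁ = - \frac{5}{2} + \frac{\sqrt{29}}{2}, r₂ = - \frac{\sqrt{29}}{2} - \frac{5}{2}.
General solution: c(n) = A·r₁^n + B·r₂^n.
From the initial conditions, A + B = -5 and r₁A + r₂B = -5.
Since r₁ - r₂ = √29: A = (-5 - (-5)r₂)/√29 = - \frac{35 \sqrt{29}}{58} - \frac{5}{2}, and B = -5 - A = - \frac{5}{2} + \frac{35 \sqrt{29}}{58}.
So c(n) = \left(- \frac{35 \sqrt{29}}{58} - \frac{5}{2}\right)\left(- \frac{5}{2} + \frac{\sqrt{29}}{2}\right)^n + \left(- \frac{5}{2} + \frac{35 \sqrt{29}}{58}\right)\left(- \frac{\sqrt{29}}{2} - \frac{5}{2}\right)^n.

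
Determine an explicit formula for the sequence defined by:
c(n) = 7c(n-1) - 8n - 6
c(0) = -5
First-order linear with linear forcing.
Homogeneous solution: c_h(n) = A·(7)^n.
Try particular c_p(n) = pn + q. Substituting:
  pn + q = 7(p(n-1) + q) - 8n - 6.
Matching the n-coefficient: p = 7p - 8 ⇒ p = \frac{4}{3}.
Matching constants: q = -7p + 7q - 6 ⇒ q = \frac{23}{9}.
General: c(n) = A·(7)^n + \frac{4 n}{3} + \frac{23}{9}.
Apply c(0) = -5: A + \frac{23}{9} = -5 ⇒ A = - \frac{68}{9}.
So c(n) = - \frac{68 \cdot 7^{n}}{9} + \frac{4 n}{3} + \frac{23}{9}.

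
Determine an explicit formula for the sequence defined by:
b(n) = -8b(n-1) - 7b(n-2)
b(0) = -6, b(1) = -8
Characteristic equation: x² + 8x + 7 = 0, which factors as (x - (-7))(x - (-1)) = 0.
Roots r₁ = -7, r₂ = -1 (distinct).
General solution: b(n) = A·(-7)^n + B·(-1)^n.
From b(0) = -6: A + B = -6.
From b(1) = -8: -7A - B = -8.
Solving: A = \frac{7}{3}, B = - \frac{25}{3}.
So b(n) = - \frac{25 \left(-1\right)^{n}}{3} + \frac{7 \left(-7\right)^{n}}{3}.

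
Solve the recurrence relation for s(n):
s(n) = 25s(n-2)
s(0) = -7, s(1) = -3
Characteristic equation: x² - 25 = 0, which factors as (x - (5))(x - (-5)) = 0.
Roots r₁ = 5, r₂ = -5 (distinct).
General solution: s(n) = A·(5)^n + B·(-5)^n.
From s(0) = -7: A + B = -7.
From s(1) = -3: 5A - 5B = -3.
Solving: A = - \frac{19}{5}, B = - \frac{16}{5}.
So s(n) = - \frac{16 \left(-5\right)^{n}}{5} - \frac{19 \cdot 5^{n}}{5}.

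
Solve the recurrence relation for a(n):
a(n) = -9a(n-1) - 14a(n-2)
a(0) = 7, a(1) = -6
Characteristic equation: x² + 9x + 14 = 0, which factors as (x - (-7))(x - (-2)) = 0.
Roots r₁ = -7, r₂ = -2 (distinct).
General solution: a(n) = A·(-7)^n + B·(-2)^n.
From a(0) = 7: A + B = 7.
From a(1) = -6: -7A - 2B = -6.
Solving: A = - \frac{8}{5}, B = \frac{43}{5}.
So a(n) = \frac{43 \left(-2\right)^{n}}{5} - \frac{8 \left(-7\right)^{n}}{5}.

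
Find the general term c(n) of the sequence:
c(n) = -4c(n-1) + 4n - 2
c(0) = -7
First-order linear with linear forcing.
Homogeneous solution: c_h(n) = A·(-4)^n.
Try particular c_p(n) = pn + q. Substituting:
  pn + q = -4(p(n-1) + q) + 4n - 2.
Matching the n-coefficient: p = -4p + 4 ⇒ p = \frac{4}{5}.
Matching constants: q = 4p - 4q - 2 ⇒ q = \frac{6}{25}.
General: c(n) = A·(-4)^n + \frac{4 n}{5} + \frac{6}{25}.
Apply c(0) = -7: A + \frac{6}{25} = -7 ⇒ A = - \frac{181}{25}.
So c(n) = - \frac{181 \left(-4\right)^{n}}{25} + \frac{4 n}{5} + \frac{6}{25}.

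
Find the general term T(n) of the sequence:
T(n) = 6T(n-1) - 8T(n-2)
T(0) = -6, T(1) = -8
Characteristic equation: x² - 6x + 8 = 0, which factors as (x - (2))(x - (4)) = 0.
Roots r₁ = 2, r₂ = 4 (distinct).
General solution: T(n) = A·(2)^n + B·(4)^n.
From T(0) = -6: A + B = -6.
From T(1) = -8: 2A + 4B = -8.
Solving: A = -8, B = 2.
So T(n) = - 8 \cdot 2^{n} + 2 \cdot 4^{n}.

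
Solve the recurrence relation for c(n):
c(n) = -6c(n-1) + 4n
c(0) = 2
First-order linear with linear forcing.
Homogeneous solution: c_h(n) = A·(-6)^n.
Try particular c_p(n) = pn + q. Substituting:
  pn + q = -6(p(n-1) + q) + 4n.
Matching the n-coefficient: p = -6p + 4 ⇒ p = \frac{4}{7}.
Matching constants: q = 6p - 6q ⇒ q = \frac{24}{49}.
General: c(n) = A·(-6)^n + \frac{4 n}{7} + \frac{24}{49}.
Apply c(0) = 2: A + \frac{24}{49} = 2 ⇒ A = \frac{74}{49}.
So c(n) = \frac{74 \left(-6\right)^{n}}{49} + \frac{4 n}{7} + \frac{24}{49}.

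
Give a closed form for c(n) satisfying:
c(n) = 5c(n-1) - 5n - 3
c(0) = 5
First-order linear with linear forcing.
Homogeneous solution: c_h(n) = A·(5)^n.
Try particular c_p(n) = pn + q. Substituting:
  pn + q = 5(p(n-1) + q) - 5n - 3.
Matching the n-coefficient: p = 5p - 5 ⇒ p = \frac{5}{4}.
Matching constants: q = -5p + 5q - 3 ⇒ q = \frac{37}{16}.
General: c(n) = A·(5)^n + \frac{5 n}{4} + \frac{37}{16}.
Apply c(0) = 5: A + \frac{37}{16} = 5 ⇒ A = \frac{43}{16}.
So c(n) = \frac{43 \cdot 5^{n}}{16} + \frac{5 n}{4} + \frac{37}{16}.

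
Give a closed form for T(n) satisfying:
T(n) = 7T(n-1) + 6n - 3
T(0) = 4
First-order linear with linear forcing.
Homogeneous solution: T_h(n) = A·(7)^n.
Try particular T_p(n) = pn + q. Substituting:
  pn + q = 7(p(n-1) + q) + 6n - 3.
Matching the n-coefficient: p = 7p + 6 ⇒ p = -1.
Matching constants: q = -7p + 7q - 3 ⇒ q = - \frac{2}{3}.
General: T(n) = A·(7)^n - n - \frac{2}{3}.
Apply T(0) = 4: A - \frac{2}{3} = 4 ⇒ A = \frac{14}{3}.
So T(n) = \frac{14 \cdot 7^{n}}{3} - n - \frac{2}{3}.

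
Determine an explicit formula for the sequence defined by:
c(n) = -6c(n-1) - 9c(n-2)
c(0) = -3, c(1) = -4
Characteristic equation: x² + 6x + 9 = 0, which is (x - (-3))².
Repeated root r = -3.
General solution: c(n) = (A + Bn)·(-3)^n.
From c(0) = -3: A = -3.
From c(1) = -4: (A + B)·(-3) = -4 ⇒ B = \frac{13}{3}.
So c(n) = \left(\frac{13 n}{3} - 3\right) \cdot (-3)^n.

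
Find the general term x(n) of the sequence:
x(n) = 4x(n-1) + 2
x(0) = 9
First-order linear non-homogeneous.
Homogeneous solution: x_h(n) = A·(4)^n.
Try constant particular solution x_p = K: K = 4K + 2 ⇒ K = - \frac{2}{3}.
General: x(n) = A·(4)^n - \frac{2}{3}.
Apply x(0) = 9: A - \frac{2}{3} = 9 ⇒ A = \frac{29}{3}.
So x(n) = \frac{29 \cdot 4^{n}}{3} - \frac{2}{3}.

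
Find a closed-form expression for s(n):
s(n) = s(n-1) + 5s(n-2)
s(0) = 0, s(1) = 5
Characteristic equation: x² - x - 5 = 0.
Discriminant Δ = (1)² + 4·(5) = 21.
Roots r₁,₂ = (1 ± √21)/2, so r₁ = \frac{1}{2} + \frac{\sqrt{21}}{2}, r₂ = \frac{1}{2} - \frac{\sqrt{21}}{2}.
General solution: s(n) = A·r₁^n + B·r₂^n.
From the initial conditions, A + B = 0 and r₁A + r₂B = 5.
Since r₁ - r₂ = √21: A = (5 - (0)r₂)/√21 = \frac{5 \sqrt{21}}{21}, and B = 0 - A = - \frac{5 \sqrt{21}}{21}.
So s(n) = \left(\frac{5 \sqrt{21}}{21}\right)\left(\frac{1}{2} + \frac{\sqrt{21}}{2}\right)^n + \left(- \frac{5 \sqrt{21}}{21}\right)\left(\frac{1}{2} - \frac{\sqrt{21}}{2}\right)^n.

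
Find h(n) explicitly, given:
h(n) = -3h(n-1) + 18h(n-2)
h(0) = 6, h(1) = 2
Characteristic equation: x² + 3x - 18 = 0, which factors as (x - (-6))(x - (3)) = 0.
Roots r₁ = -6, r₂ = 3 (distinct).
General solution: h(n) = A·(-6)^n + B·(3)^n.
From h(0) = 6: A + B = 6.
From h(1) = 2: -6A + 3B = 2.
Solving: A = \frac{16}{9}, B = \frac{38}{9}.
So h(n) = \frac{16 \left(-6\right)^{n}}{9} + \frac{38 \cdot 3^{n}}{9}.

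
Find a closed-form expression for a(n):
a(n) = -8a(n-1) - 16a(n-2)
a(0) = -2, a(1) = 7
Characteristic equation: x² + 8x + 16 = 0, which is (x - (-4))².
Repeated root r = -4.
General solution: a(n) = (A + Bn)·(-4)^n.
From a(0) = -2: A = -2.
From a(1) = 7: (A + B)·(-4) = 7 ⇒ B = \frac{1}{4}.
So a(n) = \left(\frac{n}{4} - 2\right) \cdot (-4)^n.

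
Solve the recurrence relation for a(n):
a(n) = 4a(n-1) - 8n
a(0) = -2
First-order linear with linear forcing.
Homogeneous solution: a_h(n) = A·(4)^n.
Try particular a_p(n) = pn + q. Substituting:
  pn + q = 4(p(n-1) + q) - 8n.
Matching the n-coefficient: p = 4p - 8 ⇒ p = \frac{8}{3}.
Matching constants: q = -4p + 4q ⇒ q = \frac{32}{9}.
General: a(n) = A·(4)^n + \frac{8 n}{3} + \frac{32}{9}.
Apply a(0) = -2: A + \frac{32}{9} = -2 ⇒ A = - \frac{50}{9}.
So a(n) = - \frac{50 \cdot 4^{n}}{9} + \frac{8 n}{3} + \frac{32}{9}.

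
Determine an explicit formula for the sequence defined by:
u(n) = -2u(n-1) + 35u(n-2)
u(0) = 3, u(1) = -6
Characteristic equation: x² + 2x - 35 = 0, which factors as (x - (5))(x - (-7)) = 0.
Roots r₁ = 5, r₂ = -7 (distinct).
General solution: u(n) = A·(5)^n + B·(-7)^n.
From u(0) = 3: A + B = 3.
From u(1) = -6: 5A - 7B = -6.
Solving: A = \frac{5}{4}, B = \frac{7}{4}.
So u(n) = \frac{7 \left(-7\right)^{n}}{4} + \frac{5 \cdot 5^{n}}{4}.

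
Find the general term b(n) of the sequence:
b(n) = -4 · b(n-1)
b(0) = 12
Pure geometric recurrence with ratio -4.
By induction b(n) = b(0) · (-4)^n = 12 \left(-4\right)^{n}.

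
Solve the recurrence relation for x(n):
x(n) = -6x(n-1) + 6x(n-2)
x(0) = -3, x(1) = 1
Characteristic equation: x² + 6x - 6 = 0.
Discriminant Δ = (-6)² + 4·(6) = 60.
Roots r₁,₂ = (-6 ± √60)/2, so r₁ = -3 + \sqrt{15}, r₂ = - \sqrt{15} - 3.
General solution: x(n) = A·r₁^n + B·r₂^n.
From the initial conditions, A + B = -3 and r₁A + r₂B = 1.
Since r₁ - r₂ = √60: A = (1 - (-3)r₂)/√60 = - \frac{3}{2} - \frac{4 \sqrt{15}}{15}, and B = -3 - A = - \frac{3}{2} + \frac{4 \sqrt{15}}{15}.
So x(n) = \left(- \frac{3}{2} - \frac{4 \sqrt{15}}{15}\right)\left(-3 + \sqrt{15}\right)^n + \left(- \frac{3}{2} + \frac{4 \sqrt{15}}{15}\right)\left(- \sqrt{15} - 3\right)^n.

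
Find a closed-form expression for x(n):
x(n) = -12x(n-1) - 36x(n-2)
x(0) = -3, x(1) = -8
Characteristic equation: x² + 12x + 36 = 0, which is (x - (-6))².
Repeated root r = -6.
General solution: x(n) = (A + Bn)·(-6)^n.
From x(0) = -3: A = -3.
From x(1) = -8: (A + B)·(-6) = -8 ⇒ B = \frac{13}{3}.
So x(n) = \left(\frac{13 n}{3} - 3\right) \cdot (-6)^n.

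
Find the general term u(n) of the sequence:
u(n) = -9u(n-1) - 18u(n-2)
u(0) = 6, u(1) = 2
Characteristic equation: x² + 9x + 18 = 0, which factors as (x - (-6))(x - (-3)) = 0.
Roots r₁ = -6, r₂ = -3 (distinct).
General solution: u(n) = A·(-6)^n + B·(-3)^n.
From u(0) = 6: A + B = 6.
From u(1) = 2: -6A - 3B = 2.
Solving: A = - \frac{20}{3}, B = \frac{38}{3}.
So u(n) = \frac{38 \left(-3\right)^{n}}{3} - \frac{20 \left(-6\right)^{n}}{3}.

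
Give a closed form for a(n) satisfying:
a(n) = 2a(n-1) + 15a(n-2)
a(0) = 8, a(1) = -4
Characteristic equation: x² - 2x - 15 = 0, which factors as (x - (-3))(x - (5)) = 0.
Roots r₁ = -3, r₂ = 5 (distinct).
General solution: a(n) = A·(-3)^n + B·(5)^n.
From a(0) = 8: A + B = 8.
From a(1) = -4: -3A + 5B = -4.
Solving: A = \frac{11}{2}, B = \frac{5}{2}.
So a(n) = \frac{11 \left(-3\right)^{n}}{2} + \frac{5 \cdot 5^{n}}{2}.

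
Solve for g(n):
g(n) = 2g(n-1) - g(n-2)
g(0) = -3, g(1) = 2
Characteristic equation: x² - 2x + 1 = 0, which is (x - (1))².
Repeated root r = 1.
General solution: g(n) = (A + Bn)·(1)^n.
From g(0) = -3: A = -3.
From g(1) = 2: (A + B)·(1) = 2 ⇒ B = 5.
So g(n) = \left(5 n - 3\right) \cdot (1)^n.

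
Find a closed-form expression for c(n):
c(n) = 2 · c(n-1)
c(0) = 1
Pure geometric recurrence with ratio 2.
By induction c(n) = c(0) · (2)^n = 2^{n}.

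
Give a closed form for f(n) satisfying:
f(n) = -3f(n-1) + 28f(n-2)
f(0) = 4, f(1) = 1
Characteristic equation: x² + 3x - 28 = 0, which factors as (x - (4))(x - (-7)) = 0.
Roots r₁ = 4, r₂ = -7 (distinct).
General solution: f(n) = A·(4)^n + B·(-7)^n.
From f(0) = 4: A + B = 4.
From f(1) = 1: 4A - 7B = 1.
Solving: A = \frac{29}{11}, B = \frac{15}{11}.
So f(n) = \frac{15 \left(-7\right)^{n}}{11} + \frac{29 \cdot 4^{n}}{11}.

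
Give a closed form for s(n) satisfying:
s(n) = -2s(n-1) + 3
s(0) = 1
First-order linear non-homogeneous.
Homogeneous solution: s_h(n) = A·(-2)^n.
Try constant particular solution s_p = K: K = -2K + 3 ⇒ K = 1.
General: s(n) = A·(-2)^n + 1.
Apply s(0) = 1: A + 1 = 1 ⇒ A = 0.
So s(n) = 1.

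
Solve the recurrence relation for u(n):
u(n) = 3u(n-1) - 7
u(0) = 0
First-order linear non-homogeneous.
Homogeneous solution: u_h(n) = A·(3)^n.
Try constant particular solution u_p = K: K = 3K - 7 ⇒ K = \frac{7}{2}.
General: u(n) = A·(3)^n + \frac{7}{2}.
Apply u(0) = 0: A + \frac{7}{2} = 0 ⇒ A = - \frac{7}{2}.
So u(n) = \frac{7}{2} - \frac{7 \cdot 3^{n}}{2}.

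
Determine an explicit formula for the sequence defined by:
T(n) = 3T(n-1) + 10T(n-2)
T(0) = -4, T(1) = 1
Characteristic equation: x² - 3x - 10 = 0, which factors as (x - (-2))(x - (5)) = 0.
Roots r₁ = -2, r₂ = 5 (distinct).
General solution: T(n) = A·(-2)^n + B·(5)^n.
From T(0) = -4: A + B = -4.
From T(1) = 1: -2A + 5B = 1.
Solving: A = -3, B = -1.
So T(n) = - 3 \left(-2\right)^{n} - 5^{n}.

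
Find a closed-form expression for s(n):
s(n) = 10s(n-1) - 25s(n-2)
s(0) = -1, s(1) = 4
Characteristic equation: x² - 10x + 25 = 0, which is (x - (5))².
Repeated root r = 5.
General solution: s(n) = (A + Bn)·(5)^n.
From s(0) = -1: A = -1.
From s(1) = 4: (A + B)·(5) = 4 ⇒ B = \frac{9}{5}.
So s(n) = \left(\frac{9 n}{5} - 1\right) \cdot (5)^n.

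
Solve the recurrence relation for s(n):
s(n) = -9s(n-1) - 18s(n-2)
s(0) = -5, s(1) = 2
Characteristic equation: x² + 9x + 18 = 0, which factors as (x - (-6))(x - (-3)) = 0.
Roots r₁ = -6, r₂ = -3 (distinct).
General solution: s(n) = A·(-6)^n + B·(-3)^n.
From s(0) = -5: A + B = -5.
From s(1) = 2: -6A - 3B = 2.
Solving: A = \frac{13}{3}, B = - \frac{28}{3}.
So s(n) = - \frac{28 \left(-3\right)^{n}}{3} + \frac{13 \left(-6\right)^{n}}{3}.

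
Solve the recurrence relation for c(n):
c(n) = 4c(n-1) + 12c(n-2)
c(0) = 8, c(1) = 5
Characteristic equation: x² - 4x - 12 = 0, which factors as (x - (-2))(x - (6)) = 0.
Roots r₁ = -2, r₂ = 6 (distinct).
General solution: c(n) = A·(-2)^n + B·(6)^n.
From c(0) = 8: A + B = 8.
From c(1) = 5: -2A + 6B = 5.
Solving: A = \frac{43}{8}, B = \frac{21}{8}.
So c(n) = \frac{43 \left(-2\right)^{n}}{8} + \frac{21 \cdot 6^{n}}{8}.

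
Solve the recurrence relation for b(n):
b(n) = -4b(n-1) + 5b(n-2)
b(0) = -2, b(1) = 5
Characteristic equation: x² + 4x - 5 = 0, which factors as (x - (1))(x - (-5)) = 0.
Roots r₁ = 1, r₂ = -5 (distinct).
General solution: b(n) = A·(1)^n + B·(-5)^n.
From b(0) = -2: A + B = -2.
From b(1) = 5: A - 5B = 5.
Solving: A = - \frac{5}{6}, B = - \frac{7}{6}.
So b(n) = - \frac{7 \left(-5\right)^{n}}{6} - \frac{5}{6}.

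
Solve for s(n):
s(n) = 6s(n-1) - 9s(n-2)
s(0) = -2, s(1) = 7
Characteristic equation: x² - 6x + 9 = 0, which is (x - (3))².
Repeated root r = 3.
General solution: s(n) = (A + Bn)·(3)^n.
From s(0) = -2: A = -2.
From s(1) = 7: (A + B)·(3) = 7 ⇒ B = \frac{13}{3}.
So s(n) = \left(\frac{13 n}{3} - 2\right) \cdot (3)^n.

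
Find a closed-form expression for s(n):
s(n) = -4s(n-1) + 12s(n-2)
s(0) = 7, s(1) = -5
Characteristic equation: x² + 4x - 12 = 0, which factors as (x - (-6))(x - (2)) = 0.
Roots r₁ = -6, r₂ = 2 (distinct).
General solution: s(n) = A·(-6)^n + B·(2)^n.
From s(0) = 7: A + B = 7.
From s(1) = -5: -6A + 2B = -5.
Solving: A = \frac{19}{8}, B = \frac{37}{8}.
So s(n) = \frac{19 \left(-6\right)^{n}}{8} + \frac{37 \cdot 2^{n}}{8}.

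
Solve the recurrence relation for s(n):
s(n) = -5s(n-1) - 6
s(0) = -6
First-order linear non-homogeneous.
Homogeneous solution: s_h(n) = A·(-5)^n.
Try constant particular solution s_p = K: K = -5K - 6 ⇒ K = -1.
General: s(n) = A·(-5)^n - 1.
Apply s(0) = -6: A - 1 = -6 ⇒ A = -5.
So s(n) = - 5 \left(-5\right)^{n} - 1.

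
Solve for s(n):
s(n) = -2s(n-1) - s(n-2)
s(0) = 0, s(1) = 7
Characteristic equation: x² + 2x + 1 = 0, which is (x - (-1))².
Repeated root r = -1.
General solution: s(n) = (A + Bn)·(-1)^n.
From s(0) = 0: A = 0.
From s(1) = 7: (A + B)·(-1) = 7 ⇒ B = -7.
So s(n) = \left(- 7 n\right) \cdot (-1)^n.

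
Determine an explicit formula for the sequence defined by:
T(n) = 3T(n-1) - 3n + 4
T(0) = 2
First-order linear with linear forcing.
Homogeneous solution: T_h(n) = A·(3)^n.
Try particular T_p(n) = pn + q. Substituting:
  pn + q = 3(p(n-1) + q) - 3n + 4.
Matching the n-coefficient: p = 3p - 3 ⇒ p = \frac{3}{2}.
Matching constants: q = -3p + 3q + 4 ⇒ q = \frac{1}{4}.
General: T(n) = A·(3)^n + \frac{3 n}{2} + \frac{1}{4}.
Apply T(0) = 2: A + \frac{1}{4} = 2 ⇒ A = \frac{7}{4}.
So T(n) = \frac{7 \cdot 3^{n}}{4} + \frac{3 n}{2} + \frac{1}{4}.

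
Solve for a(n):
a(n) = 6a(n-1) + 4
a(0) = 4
First-order linear non-homogeneous.
Homogeneous solution: a_h(n) = A·(6)^n.
Try constant particular solution a_p = K: K = 6K + 4 ⇒ K = - \frac{4}{5}.
General: a(n) = A·(6)^n - \frac{4}{5}.
Apply a(0) = 4: A - \frac{4}{5} = 4 ⇒ A = \frac{24}{5}.
So a(n) = \frac{24 \cdot 6^{n}}{5} - \frac{4}{5}.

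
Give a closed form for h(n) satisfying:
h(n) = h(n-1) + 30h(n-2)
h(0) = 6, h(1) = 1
Characteristic equation: x² - x - 30 = 0, which factors as (x - (6))(x - (-5)) = 0.
Roots r₁ = 6, r₂ = -5 (distinct).
General solution: h(n) = A·(6)^n + B·(-5)^n.
From h(0) = 6: A + B = 6.
From h(1) = 1: 6A - 5B = 1.
Solving: A = \frac{31}{11}, B = \frac{35}{11}.
So h(n) = \frac{35 \left(-5\right)^{n}}{11} + \frac{31 \cdot 6^{n}}{11}.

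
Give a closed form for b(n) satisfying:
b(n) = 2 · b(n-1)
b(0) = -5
Pure geometric recurrence with ratio 2.
By induction b(n) = b(0) · (2)^n = - 5 \cdot 2^{n}.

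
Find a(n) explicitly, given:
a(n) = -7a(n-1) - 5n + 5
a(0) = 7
First-order linear with linear forcing.
Homogeneous solution: a_h(n) = A·(-7)^n.
Try particular a_p(n) = pn + q. Substituting:
  pn + q = -7(p(n-1) + q) - 5n + 5.
Matching the n-coefficient: p = -7p - 5 ⇒ p = - \frac{5}{8}.
Matching constants: q = 7p - 7q + 5 ⇒ q = \frac{5}{64}.
General: a(n) = A·(-7)^n - \frac{5 n}{8} + \frac{5}{64}.
Apply a(0) = 7: A + \frac{5}{64} = 7 ⇒ A = \frac{443}{64}.
So a(n) = \frac{443 \left(-7\right)^{n}}{64} - \frac{5 n}{8} + \frac{5}{64}.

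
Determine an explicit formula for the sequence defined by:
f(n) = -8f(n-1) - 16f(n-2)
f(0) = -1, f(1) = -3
Characteristic equation: x² + 8x + 16 = 0, which is (x - (-4))².
Repeated root r = -4.
General solution: f(n) = (A + Bn)·(-4)^n.
From f(0) = -1: A = -1.
From f(1) = -3: (A + B)·(-4) = -3 ⇒ B = \frac{7}{4}.
So f(n) = \left(\frac{7 n}{4} - 1\right) \cdot (-4)^n.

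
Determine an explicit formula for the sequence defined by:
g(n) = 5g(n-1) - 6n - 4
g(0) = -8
First-order linear with linear forcing.
Homogeneous solution: g_h(n) = A·(5)^n.
Try particular g_p(n) = pn + q. Substituting:
  pn + q = 5(p(n-1) + q) - 6n - 4.
Matching the n-coefficient: p = 5p - 6 ⇒ p = \frac{3}{2}.
Matching constants: q = -5p + 5q - 4 ⇒ q = \frac{23}{8}.
General: g(n) = A·(5)^n + \frac{3 n}{2} + \frac{23}{8}.
Apply g(0) = -8: A + \frac{23}{8} = -8 ⇒ A = - \frac{87}{8}.
So g(n) = - \frac{87 \cdot 5^{n}}{8} + \frac{3 n}{2} + \frac{23}{8}.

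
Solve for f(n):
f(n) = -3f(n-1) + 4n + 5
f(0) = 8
First-order linear with linear forcing.
Homogeneous solution: f_h(n) = A·(-3)^n.
Try particular f_p(n) = pn + q. Substituting:
  pn + q = -3(p(n-1) + q) + 4n + 5.
Matching the n-coefficient: p = -3p + 4 ⇒ p = 1.
Matching constants: q = 3p - 3q + 5 ⇒ q = 2.
General: f(n) = A·(-3)^n + n + 2.
Apply f(0) = 8: A + 2 = 8 ⇒ A = 6.
So f(n) = 6 \left(-3\right)^{n} + n + 2.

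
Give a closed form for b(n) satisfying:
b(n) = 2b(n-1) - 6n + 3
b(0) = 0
First-order linear with linear forcing.
Homogeneous solution: b_h(n) = A·(2)^n.
Try particular b_p(n) = pn + q. Substituting:
  pn + q = 2(p(n-1) + q) - 6n + 3.
Matching the n-coefficient: p = 2p - 6 ⇒ p = 6.
Matching constants: q = -2p + 2q + 3 ⇒ q = 9.
General: b(n) = A·(2)^n + 6 n + 9.
Apply b(0) = 0: A + 9 = 0 ⇒ A = -9.
So b(n) = - 9 \cdot 2^{n} + 6 n + 9.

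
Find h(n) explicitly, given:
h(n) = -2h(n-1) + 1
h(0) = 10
First-order linear non-homogeneous.
Homogeneous solution: h_h(n) = A·(-2)^n.
Try constant particular solution h_p = K: K = -2K + 1 ⇒ K = \frac{1}{3}.
General: h(n) = A·(-2)^n + \frac{1}{3}.
Apply h(0) = 10: A + \frac{1}{3} = 10 ⇒ A = \frac{29}{3}.
So h(n) = \frac{29 \left(-2\right)^{n}}{3} + \frac{1}{3}.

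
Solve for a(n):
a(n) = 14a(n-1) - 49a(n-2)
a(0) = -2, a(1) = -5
Characteristic equation: x² - 14x + 49 = 0, which is (x - (7))².
Repeated root r = 7.
General solution: a(n) = (A + Bn)·(7)^n.
From a(0) = -2: A = -2.
From a(1) = -5: (A + B)·(7) = -5 ⇒ B = \frac{9}{7}.
So a(n) = \left(\frac{9 n}{7} - 2\right) \cdot (7)^n.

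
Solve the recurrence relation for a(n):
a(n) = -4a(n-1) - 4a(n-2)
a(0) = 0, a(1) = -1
Characteristic equation: x² + 4x + 4 = 0, which is (x - (-2))².
Repeated root r = -2.
General solution: a(n) = (A + Bn)·(-2)^n.
From a(0) = 0: A = 0.
From a(1) = -1: (A + B)·(-2) = -1 ⇒ B = \frac{1}{2}.
So a(n) = \left(\frac{n}{2}\right) \cdot (-2)^n.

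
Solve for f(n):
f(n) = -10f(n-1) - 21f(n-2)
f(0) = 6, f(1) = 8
Characteristic equation: x² + 10x + 21 = 0, which factors as (x - (-7))(x - (-3)) = 0.
Roots r₁ = -7, r₂ = -3 (distinct).
General solution: f(n) = A·(-7)^n + B·(-3)^n.
From f(0) = 6: A + B = 6.
From f(1) = 8: -7A - 3B = 8.
Solving: A = - \frac{13}{2}, B = \frac{25}{2}.
So f(n) = \frac{25 \left(-3\right)^{n}}{2} - \frac{13 \left(-7\right)^{n}}{2}.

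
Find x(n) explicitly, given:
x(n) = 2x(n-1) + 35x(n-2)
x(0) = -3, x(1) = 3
Characteristic equation: x² - 2x - 35 = 0, which factors as (x - (-5))(x - (7)) = 0.
Roots r₁ = -5, r₂ = 7 (distinct).
General solution: x(n) = A·(-5)^n + B·(7)^n.
From x(0) = -3: A + B = -3.
From x(1) = 3: -5A + 7B = 3.
Solving: A = -2, B = -1.
So x(n) = - 2 \left(-5\right)^{n} - 7^{n}.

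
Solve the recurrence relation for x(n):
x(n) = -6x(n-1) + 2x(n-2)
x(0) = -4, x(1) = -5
Characteristic equation: x² + 6x - 2 = 0.
Discriminant Δ = (-6)² + 4·(2) = 44.
Roots r₁,₂ = (-6 ± √44)/2, so r₁ = -3 + \sqrt{11}, r₂ = - \sqrt{11} - 3.
General solution: x(n) = A·r₁^n + B·r₂^n.
From the initial conditions, A + B = -4 and r₁A + r₂B = -5.
Since r₁ - r₂ = √44: A = (-5 - (-4)r₂)/√44 = - \frac{17 \sqrt{11}}{22} - 2, and B = -4 - A = -2 + \frac{17 \sqrt{11}}{22}.
So x(n) = \left(- \frac{17 \sqrt{11}}{22} - 2\right)\left(-3 + \sqrt{11}\right)^n + \left(-2 + \frac{17 \sqrt{11}}{22}\right)\left(- \sqrt{11} - 3\right)^n.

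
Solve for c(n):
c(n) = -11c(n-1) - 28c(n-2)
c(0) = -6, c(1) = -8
Characteristic equation: x² + 11x + 28 = 0, which factors as (x - (-7))(x - (-4)) = 0.
Roots r₁ = -7, r₂ = -4 (distinct).
General solution: c(n) = A·(-7)^n + B·(-4)^n.
From c(0) = -6: A + B = -6.
From c(1) = -8: -7A - 4B = -8.
Solving: A = \frac{32}{3}, B = - \frac{50}{3}.
So c(n) = - \frac{50 \left(-4\right)^{n}}{3} + \frac{32 \left(-7\right)^{n}}{3}.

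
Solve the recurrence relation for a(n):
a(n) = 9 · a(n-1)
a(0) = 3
Pure geometric recurrence with ratio 9.
By induction a(n) = a(0) · (9)^n = 3 \cdot 9^{n}.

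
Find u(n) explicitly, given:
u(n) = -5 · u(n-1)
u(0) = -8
Pure geometric recurrence with ratio -5.
By induction u(n) = u(0) · (-5)^n = - 8 \left(-5\right)^{n}.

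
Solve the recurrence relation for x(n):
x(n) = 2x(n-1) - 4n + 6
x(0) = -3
First-order linear with linear forcing.
Homogeneous solution: x_h(n) = A·(2)^n.
Try particular x_p(n) = pn + q. Substituting:
  pn + q = 2(p(n-1) + q) - 4n + 6.
Matching the n-coefficient: p = 2p - 4 ⇒ p = 4.
Matching constants: q = -2p + 2q + 6 ⇒ q = 2.
General: x(n) = A·(2)^n + 4 n + 2.
Apply x(0) = -3: A + 2 = -3 ⇒ A = -5.
So x(n) = - 5 \cdot 2^{n} + 4 n + 2.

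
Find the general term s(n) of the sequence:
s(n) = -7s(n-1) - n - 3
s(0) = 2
First-order linear with linear forcing.
Homogeneous solution: s_h(n) = A·(-7)^n.
Try particular s_p(n) = pn + q. Substituting:
  pn + q = -7(p(n-1) + q) - n - 3.
Matching the n-coefficient: p = -7p - 1 ⇒ p = - \frac{1}{8}.
Matching constants: q = 7p - 7q - 3 ⇒ q = - \frac{31}{64}.
General: s(n) = A·(-7)^n - \frac{n}{8} - \frac{31}{64}.
Apply s(0) = 2: A - \frac{31}{64} = 2 ⇒ A = \frac{159}{64}.
So s(n) = \frac{159 \left(-7\right)^{n}}{64} - \frac{n}{8} - \frac{31}{64}.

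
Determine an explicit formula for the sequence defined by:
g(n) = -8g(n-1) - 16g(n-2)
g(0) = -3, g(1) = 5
Characteristic equation: x² + 8x + 16 = 0, which is (x - (-4))².
Repeated root r = -4.
General solution: g(n) = (A + Bn)·(-4)^n.
From g(0) = -3: A = -3.
From g(1) = 5: (A + B)·(-4) = 5 ⇒ B = \frac{7}{4}.
So g(n) = \left(\frac{7 n}{4} - 3\right) \cdot (-4)^n.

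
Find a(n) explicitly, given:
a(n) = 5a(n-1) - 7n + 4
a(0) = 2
First-order linear with linear forcing.
Homogeneous solution: a_h(n) = A·(5)^n.
Try particular a_p(n) = pn + q. Substituting:
  pn + q = 5(p(n-1) + q) - 7n + 4.
Matching the n-coefficient: p = 5p - 7 ⇒ p = \frac{7}{4}.
Matching constants: q = -5p + 5q + 4 ⇒ q = \frac{19}{16}.
General: a(n) = A·(5)^n + \frac{7 n}{4} + \frac{19}{16}.
Apply a(0) = 2: A + \frac{19}{16} = 2 ⇒ A = \frac{13}{16}.
So a(n) = \frac{13 \cdot 5^{n}}{16} + \frac{7 n}{4} + \frac{19}{16}.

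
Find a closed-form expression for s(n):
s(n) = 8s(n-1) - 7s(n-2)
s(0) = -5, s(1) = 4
Characteristic equation: x² - 8x + 7 = 0, which factors as (x - (1))(x - (7)) = 0.
Roots r₁ = 1, r₂ = 7 (distinct).
General solution: s(n) = A·(1)^n + B·(7)^n.
From s(0) = -5: A + B = -5.
From s(1) = 4: A + 7B = 4.
Solving: A = - \frac{13}{2}, B = \frac{3}{2}.
So s(n) = \frac{3 \cdot 7^{n}}{2} - \frac{13}{2}.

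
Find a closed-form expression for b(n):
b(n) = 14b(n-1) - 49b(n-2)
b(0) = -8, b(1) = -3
Characteristic equation: x² - 14x + 49 = 0, which is (x - (7))².
Repeated root r = 7.
General solution: b(n) = (A + Bn)·(7)^n.
From b(0) = -8: A = -8.
From b(1) = -3: (A + B)·(7) = -3 ⇒ B = \frac{53}{7}.
So b(n) = \left(\frac{53 n}{7} - 8\right) \cdot (7)^n.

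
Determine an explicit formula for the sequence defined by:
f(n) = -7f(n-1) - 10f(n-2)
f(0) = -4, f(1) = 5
Characteristic equation: x² + 7x + 10 = 0, which factors as (x - (-5))(x - (-2)) = 0.
Roots r₁ = -5, r₂ = -2 (distinct).
General solution: f(n) = A·(-5)^n + B·(-2)^n.
From f(0) = -4: A + B = -4.
From f(1) = 5: -5A - 2B = 5.
Solving: A = 1, B = -5.
So f(n) = - 5 \left(-2\right)^{n} + \left(-5\right)^{n}.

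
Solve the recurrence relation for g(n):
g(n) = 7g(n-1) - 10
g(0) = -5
First-order linear non-homogeneous.
Homogeneous solution: g_h(n) = A·(7)^n.
Try constant particular solution g_p = K: K = 7K - 10 ⇒ K = \frac{5}{3}.
General: g(n) = A·(7)^n + \frac{5}{3}.
Apply g(0) = -5: A + \frac{5}{3} = -5 ⇒ A = - \frac{20}{3}.
So g(n) = \frac{5}{3} - \frac{20 \cdot 7^{n}}{3}.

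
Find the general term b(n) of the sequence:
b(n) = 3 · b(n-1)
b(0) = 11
Pure geometric recurrence with ratio 3.
By induction b(n) = b(0) · (3)^n = 11 \cdot 3^{n}.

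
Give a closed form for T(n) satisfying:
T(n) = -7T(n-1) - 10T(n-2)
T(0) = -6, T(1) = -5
Characteristic equation: x² + 7x + 10 = 0, which factors as (x - (-2))(x - (-5)) = 0.
Roots r₁ = -2, r₂ = -5 (distinct).
General solution: T(n) = A·(-2)^n + B·(-5)^n.
From T(0) = -6: A + B = -6.
From T(1) = -5: -2A - 5B = -5.
Solving: A = - \frac{35}{3}, B = \frac{17}{3}.
So T(n) = - \frac{35 \left(-2\right)^{n}}{3} + \frac{17 \left(-5\right)^{n}}{3}.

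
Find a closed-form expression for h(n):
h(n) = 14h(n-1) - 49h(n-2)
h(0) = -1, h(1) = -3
Characteristic equation: x² - 14x + 49 = 0, which is (x - (7))².
Repeated root r = 7.
General solution: h(n) = (A + Bn)·(7)^n.
From h(0) = -1: A = -1.
From h(1) = -3: (A + B)·(7) = -3 ⇒ B = \frac{4}{7}.
So h(n) = \left(\frac{4 n}{7} - 1\right) \cdot (7)^n.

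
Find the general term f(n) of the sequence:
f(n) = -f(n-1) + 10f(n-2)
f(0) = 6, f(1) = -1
Characteristic equation: x² + x - 10 = 0.
Discriminant Δ = (-1)² + 4·(10) = 41.
Roots r₁,₂ = (-1 ± √41)/2, so r₁ = - \frac{1}{2} + \frac{\sqrt{41}}{2}, r₂ = - \frac{\sqrt{41}}{2} - \frac{1}{2}.
General solution: f(n) = A·r₁^n + B·r₂^n.
From the initial conditions, A + B = 6 and r₁A + r₂B = -1.
Since r₁ - r₂ = √41: A = (-1 - (6)r₂)/√41 = \frac{2 \sqrt{41}}{41} + 3, and B = 6 - A = 3 - \frac{2 \sqrt{41}}{41}.
So f(n) = \left(\frac{2 \sqrt{41}}{41} + 3\right)\left(- \frac{1}{2} + \frac{\sqrt{41}}{2}\right)^n + \left(3 - \frac{2 \sqrt{41}}{41}\right)\left(- \frac{\sqrt{41}}{2} - \frac{1}{2}\right)^n.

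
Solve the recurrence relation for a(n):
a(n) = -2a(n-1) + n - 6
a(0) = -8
First-order linear with linear forcing.
Homogeneous solution: a_h(n) = A·(-2)^n.
Try particular a_p(n) = pn + q. Substituting:
  pn + q = -2(p(n-1) + q) + n - 6.
Matching the n-coefficient: p = -2p + 1 ⇒ p = \frac{1}{3}.
Matching constants: q = 2p - 2q - 6 ⇒ q = - \frac{16}{9}.
General: a(n) = A·(-2)^n + \frac{n}{3} - \frac{16}{9}.
Apply a(0) = -8: A - \frac{16}{9} = -8 ⇒ A = - \frac{56}{9}.
So a(n) = - \frac{56 \left(-2\right)^{n}}{9} + \frac{n}{3} - \frac{16}{9}.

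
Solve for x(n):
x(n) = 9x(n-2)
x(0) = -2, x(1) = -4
Characteristic equation: x² - 9 = 0, which factors as (x - (-3))(x - (3)) = 0.
Roots r₁ = -3, r₂ = 3 (distinct).
General solution: x(n) = A·(-3)^n + B·(3)^n.
From x(0) = -2: A + B = -2.
From x(1) = -4: -3A + 3B = -4.
Solving: A = - \frac{1}{3}, B = - \frac{5}{3}.
So x(n) = - \frac{\left(-3\right)^{n}}{3} - \frac{5 \cdot 3^{n}}{3}.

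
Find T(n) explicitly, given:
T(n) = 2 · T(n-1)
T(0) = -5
Pure geometric recurrence with ratio 2.
By induction T(n) = T(0) · (2)^n = - 5 \cdot 2^{n}.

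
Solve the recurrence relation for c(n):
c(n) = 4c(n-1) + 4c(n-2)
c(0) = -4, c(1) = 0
Characteristic equation: x² - 4x - 4 = 0.
Discriminant Δ = (4)² + 4·(4) = 32.
Roots r₁,₂ = (4 ± √32)/2, so r₁ = 2 + 2 \sqrt{2}, r₂ = 2 - 2 \sqrt{2}.
General solution: c(n) = A·r₁^n + B·r₂^n.
From the initial conditions, A + B = -4 and r₁A + r₂B = 0.
Since r₁ - r₂ = √32: A = (0 - (-4)r₂)/√32 = -2 + \sqrt{2}, and B = -4 - A = -2 - \sqrt{2}.
So c(n) = \left(-2 + \sqrt{2}\right)\left(2 + 2 \sqrt{2}\right)^n + \left(-2 - \sqrt{2}\right)\left(2 - 2 \sqrt{2}\right)^n.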